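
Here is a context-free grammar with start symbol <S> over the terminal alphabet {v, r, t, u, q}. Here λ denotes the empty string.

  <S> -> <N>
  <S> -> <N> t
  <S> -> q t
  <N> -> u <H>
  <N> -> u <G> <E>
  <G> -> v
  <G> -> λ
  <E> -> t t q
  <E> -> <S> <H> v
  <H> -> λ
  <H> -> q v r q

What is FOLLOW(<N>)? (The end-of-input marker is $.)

FIRST(<N>) = {u}
FIRST(<G>) = {λ, v}
FIRST(<H>) = {λ, q}
FIRST(<S>) = {q, u}  (via <N>, <N> t)
FIRST(<E>) = {q, t, u}  (via <S> <H> v)
FOLLOW(<S>) includes $ since <S> is the start symbol.
FOLLOW(<S>): in <E>-><S> <H> v, <S> is followed by <H> v with FIRST {q, v}. Thus FOLLOW(<S>) = {$, q, v}.
FOLLOW(<N>): in <S>-><N>, the suffix after <N> is empty, so FOLLOW(<N>) ⊇ FOLLOW(<S>) = {$, q, v}; in <S>-><N> t, <N> is followed by t with FIRST {t}. Thus FOLLOW(<N>) = {$, q, t, v}.
FOLLOW(<G>): in <N>->u <G> <E>, <G> is followed by <E> with FIRST {q, t, u}. Thus FOLLOW(<G>) = {q, t, u}.
FOLLOW(<E>): in <N>->u <G> <E>, the suffix after <E> is empty, so FOLLOW(<E>) ⊇ FOLLOW(<N>) = {$, q, t, v}. Thus FOLLOW(<E>) = {$, q, t, v}.
FOLLOW(<H>): in <N>->u <H>, the suffix after <H> is empty, so FOLLOW(<H>) ⊇ FOLLOW(<N>) = {$, q, t, v}; in <E>-><S> <H> v, <H> is followed by v with FIRST {v}. Thus FOLLOW(<H>) = {$, q, t, v}.

{$, q, t, v}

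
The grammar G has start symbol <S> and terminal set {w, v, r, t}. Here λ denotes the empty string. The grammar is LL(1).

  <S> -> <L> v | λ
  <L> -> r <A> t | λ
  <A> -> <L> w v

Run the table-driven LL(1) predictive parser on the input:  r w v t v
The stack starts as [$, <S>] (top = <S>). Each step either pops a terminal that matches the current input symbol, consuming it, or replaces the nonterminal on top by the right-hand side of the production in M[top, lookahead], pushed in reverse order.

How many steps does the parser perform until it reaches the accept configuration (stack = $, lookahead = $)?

9

step 1: stack=$ <S>  input=r w v t v $  — expand <S> -> <L> v
step 2: stack=$ v <L>  input=r w v t v $  — expand <L> -> r <A> t
step 3: stack=$ v t <A> r  input=r w v t v $  — match r
step 4: stack=$ v t <A>  input=w v t v $  — expand <A> -> <L> w v
step 5: stack=$ v t v w <L>  input=w v t v $  — expand <L> -> λ
step 6: stack=$ v t v w  input=w v t v $  — match w
step 7: stack=$ v t v  input=v t v $  — match v
step 8: stack=$ v t  input=t v $  — match t
step 9: stack=$ v  input=v $  — match v
Accept reached after 9 steps.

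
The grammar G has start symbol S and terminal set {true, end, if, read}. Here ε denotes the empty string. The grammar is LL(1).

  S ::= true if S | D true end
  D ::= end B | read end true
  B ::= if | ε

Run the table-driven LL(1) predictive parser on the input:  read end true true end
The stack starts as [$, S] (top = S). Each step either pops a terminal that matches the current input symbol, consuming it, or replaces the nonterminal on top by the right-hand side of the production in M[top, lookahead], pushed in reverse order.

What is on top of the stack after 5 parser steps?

step 1: stack=$ S  input=read end true true end $  — expand S ::= D true end
step 2: stack=$ end true D  input=read end true true end $  — expand D ::= read end true
step 3: stack=$ end true true end read  input=read end true true end $  — match read
step 4: stack=$ end true true end  input=end true true end $  — match end
step 5: stack=$ end true true  input=true true end $  — match true
Stack after step 5: $ end true (top = true).

true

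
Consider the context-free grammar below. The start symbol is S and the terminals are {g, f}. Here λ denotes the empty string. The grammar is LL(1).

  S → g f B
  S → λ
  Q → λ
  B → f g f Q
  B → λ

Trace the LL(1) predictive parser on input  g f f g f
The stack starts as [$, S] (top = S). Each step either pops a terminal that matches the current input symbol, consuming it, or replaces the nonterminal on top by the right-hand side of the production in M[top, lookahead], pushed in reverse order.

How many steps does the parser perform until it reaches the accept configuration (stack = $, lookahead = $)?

     Stack      Input        Action
  1  $ S        g f f g f $  expand S → g f B
  2  $ B f g    g f f g f $  match g
  3  $ B f      f f g f $    match f
  4  $ B        f g f $      expand B → f g f Q
  5  $ Q f g f  f g f $      match f
  6  $ Q f g    g f $        match g
  7  $ Q f      f $          match f
  8  $ Q        $            expand Q → λ
Accept reached after 8 steps.

8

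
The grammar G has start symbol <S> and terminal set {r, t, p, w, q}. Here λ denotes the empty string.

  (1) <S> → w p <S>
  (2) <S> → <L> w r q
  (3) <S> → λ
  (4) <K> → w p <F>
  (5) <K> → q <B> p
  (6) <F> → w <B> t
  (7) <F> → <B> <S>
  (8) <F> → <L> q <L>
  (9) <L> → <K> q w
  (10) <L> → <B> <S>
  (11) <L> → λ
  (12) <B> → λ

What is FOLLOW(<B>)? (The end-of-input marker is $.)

{p, q, t, w}

FIRST(<K>) = {q, w}
FIRST(<B>) = {λ}
FIRST(<S>) = {λ, q, w}  (via <L> w r q)
FIRST(<L>) = {λ, q, w}  (via <K> q w, <B> <S>)
FIRST(<F>) = {λ, q, w}  (via <B> <S>, <L> q <L>)
FOLLOW(<S>) includes $ since <S> is the start symbol.
FOLLOW(<K>): in <L>→<K> q w, <K> is followed by q w with FIRST {q}. Thus FOLLOW(<K>) = {q}.
FOLLOW(<F>): in <K>→w p <F>, the suffix after <F> is empty, so FOLLOW(<F>) ⊇ FOLLOW(<K>) = {q}. Thus FOLLOW(<F>) = {q}.
FOLLOW(<L>): in <S>→<L> w r q, <L> is followed by w r q with FIRST {w}; in <F>→<L> q <L> (occurrence 1), <L> is followed by q <L> with FIRST {q}; in <F>→<L> q <L> (occurrence 2), the suffix after <L> is empty, so FOLLOW(<L>) ⊇ FOLLOW(<F>) = {q}. Thus FOLLOW(<L>) = {q, w}.
FOLLOW(<S>): in <S>→w p <S>, the suffix after <S> is empty (adds nothing new); in <F>→<B> <S>, the suffix after <S> is empty, so FOLLOW(<S>) ⊇ FOLLOW(<F>) = {q}; in <L>→<B> <S>, the suffix after <S> is empty, so FOLLOW(<S>) ⊇ FOLLOW(<L>) = {q, w}. Thus FOLLOW(<S>) = {$, q, w}.
FOLLOW(<B>): in <K>→q <B> p, <B> is followed by p with FIRST {p}; in <F>→w <B> t, <B> is followed by t with FIRST {t}; in <F>→<B> <S>, <B> is followed by <S> with FIRST {λ, q, w}; in <F>→<B> <S>, the suffix after <B> is nullable, so FOLLOW(<B>) ⊇ FOLLOW(<F>) = {q}; in <L>→<B> <S>, <B> is followed by <S> with FIRST {λ, q, w}; in <L>→<B> <S>, the suffix after <B> is nullable, so FOLLOW(<B>) ⊇ FOLLOW(<L>) = {q, w}. Thus FOLLOW(<B>) = {p, q, t, w}.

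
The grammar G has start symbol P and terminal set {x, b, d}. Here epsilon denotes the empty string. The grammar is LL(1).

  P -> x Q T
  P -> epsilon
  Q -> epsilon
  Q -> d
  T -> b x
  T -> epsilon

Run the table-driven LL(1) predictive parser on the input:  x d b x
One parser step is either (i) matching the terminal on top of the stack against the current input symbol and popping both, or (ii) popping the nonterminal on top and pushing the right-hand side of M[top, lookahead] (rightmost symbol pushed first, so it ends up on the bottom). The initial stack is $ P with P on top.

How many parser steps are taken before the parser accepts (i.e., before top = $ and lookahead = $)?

step 1: stack=$ P  input=x d b x $  — expand P -> x Q T
step 2: stack=$ T Q x  input=x d b x $  — match x
step 3: stack=$ T Q  input=d b x $  — expand Q -> d
step 4: stack=$ T d  input=d b x $  — match d
step 5: stack=$ T  input=b x $  — expand T -> b x
step 6: stack=$ x b  input=b x $  — match b
step 7: stack=$ x  input=x $  — match x
Accept reached after 7 steps.

7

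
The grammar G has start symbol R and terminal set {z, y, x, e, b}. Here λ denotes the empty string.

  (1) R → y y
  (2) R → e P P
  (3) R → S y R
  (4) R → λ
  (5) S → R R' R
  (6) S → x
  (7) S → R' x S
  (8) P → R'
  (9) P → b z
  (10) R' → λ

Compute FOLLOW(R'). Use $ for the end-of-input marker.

{$, b, e, x, y}

FIRST(R') = {λ}
FIRST(P) = {λ, b}  (via R')
FIRST(R) = {λ, e, x, y}  (via S y R)
FIRST(S) = {λ, e, x, y}  (via R R' R, R' x S)
FOLLOW(R) includes $ since R is the start symbol.
FOLLOW(S): in R→S y R, S is followed by y R with FIRST {y}; in S→R' x S, the suffix after S is empty (adds nothing new). Thus FOLLOW(S) = {y}.
FOLLOW(R): in R→S y R, the suffix after R is empty (adds nothing new); in S→R R' R (occurrence 1), R is followed by R' R with FIRST {λ, e, x, y}; in S→R R' R (occurrence 1), the suffix after R is nullable, so FOLLOW(R) ⊇ FOLLOW(S) = {y}; in S→R R' R (occurrence 2), the suffix after R is empty, so FOLLOW(R) ⊇ FOLLOW(S) = {y}. Thus FOLLOW(R) = {$, e, x, y}.
FOLLOW(P): in R→e P P (occurrence 1), P is followed by P with FIRST {λ, b}; in R→e P P (occurrence 1), the suffix after P is nullable, so FOLLOW(P) ⊇ FOLLOW(R) = {$, e, x, y}; in R→e P P (occurrence 2), the suffix after P is empty, so FOLLOW(P) ⊇ FOLLOW(R) = {$, e, x, y}. Thus FOLLOW(P) = {$, b, e, x, y}.
FOLLOW(R'): in S→R R' R, R' is followed by R with FIRST {λ, e, x, y}; in S→R R' R, the suffix after R' is nullable, so FOLLOW(R') ⊇ FOLLOW(S) = {y}; in S→R' x S, R' is followed by x S with FIRST {x}; in P→R', the suffix after R' is empty, so FOLLOW(R') ⊇ FOLLOW(P) = {$, b, e, x, y}. Thus FOLLOW(R') = {$, b, e, x, y}.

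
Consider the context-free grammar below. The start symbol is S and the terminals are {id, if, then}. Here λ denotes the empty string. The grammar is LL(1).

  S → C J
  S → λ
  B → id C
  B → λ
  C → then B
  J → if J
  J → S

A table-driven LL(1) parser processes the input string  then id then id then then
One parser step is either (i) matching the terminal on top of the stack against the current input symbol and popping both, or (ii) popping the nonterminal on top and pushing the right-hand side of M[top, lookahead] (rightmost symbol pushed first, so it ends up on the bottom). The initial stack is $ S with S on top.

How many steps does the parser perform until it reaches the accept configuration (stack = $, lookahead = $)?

19

      Stack       Input                        Action
   1  $ S         then id then id then then $  expand S → C J
   2  $ J C       then id then id then then $  expand C → then B
   3  $ J B then  then id then id then then $  match then
   4  $ J B       id then id then then $       expand B → id C
   5  $ J C id    id then id then then $       match id
   6  $ J C       then id then then $          expand C → then B
   7  $ J B then  then id then then $          match then
   8  $ J B       id then then $               expand B → id C
   9  $ J C id    id then then $               match id
  10  $ J C       then then $                  expand C → then B
  11  $ J B then  then then $                  match then
  12  $ J B       then $                       expand B → λ
  13  $ J         then $                       expand J → S
  14  $ S         then $                       expand S → C J
  15  $ J C       then $                       expand C → then B
  16  $ J B then  then $                       match then
  17  $ J B       $                            expand B → λ
  18  $ J         $                            expand J → S
  19  $ S         $                            expand S → λ
Accept reached after 19 steps.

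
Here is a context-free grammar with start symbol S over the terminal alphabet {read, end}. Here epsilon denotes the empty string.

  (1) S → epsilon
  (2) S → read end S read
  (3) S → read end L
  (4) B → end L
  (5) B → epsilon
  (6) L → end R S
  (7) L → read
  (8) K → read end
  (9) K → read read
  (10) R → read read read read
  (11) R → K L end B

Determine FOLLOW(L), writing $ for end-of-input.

{$, end, read}

FIRST(S) = {epsilon, read}
FIRST(B) = {epsilon, end}
FIRST(L) = {end, read}
FIRST(K) = {read}
FIRST(R) = {read}  (via K L end B)
FOLLOW(S) includes $ since S is the start symbol.
FOLLOW(K): in R→K L end B, K is followed by L end B with FIRST {end, read}. Thus FOLLOW(K) = {end, read}.
FOLLOW(S): in S→read end S read, S is followed by read with FIRST {read}; in L→end R S, the suffix after S is empty, so FOLLOW(S) ⊇ FOLLOW(L) = {$, end, read}. Thus FOLLOW(S) = {$, end, read}.
FOLLOW(B): in R→K L end B, the suffix after B is empty, so FOLLOW(B) ⊇ FOLLOW(R) = {$, end, read}. Thus FOLLOW(B) = {$, end, read}.
FOLLOW(L): in S→read end L, the suffix after L is empty, so FOLLOW(L) ⊇ FOLLOW(S) = {$, end, read}; in B→end L, the suffix after L is empty, so FOLLOW(L) ⊇ FOLLOW(B) = {$, end, read}; in R→K L end B, L is followed by end B with FIRST {end}. Thus FOLLOW(L) = {$, end, read}.
FOLLOW(R): in L→end R S, R is followed by S with FIRST {epsilon, read}; in L→end R S, the suffix after R is nullable, so FOLLOW(R) ⊇ FOLLOW(L) = {$, end, read}. Thus FOLLOW(R) = {$, end, read}.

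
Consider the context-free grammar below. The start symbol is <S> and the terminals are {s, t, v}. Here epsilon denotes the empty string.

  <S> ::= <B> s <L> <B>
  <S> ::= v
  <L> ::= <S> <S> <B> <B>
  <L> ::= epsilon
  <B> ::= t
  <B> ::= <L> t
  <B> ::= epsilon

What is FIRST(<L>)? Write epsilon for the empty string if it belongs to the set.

{epsilon, s, t, v}

FIRST(<S>) = {s, t, v}  (via <B> s <L> <B>)
FIRST(<L>) = {epsilon, s, t, v}  (via <S> <S> <B> <B>)
FIRST(<B>) = {epsilon, s, t, v}  (via <L> t)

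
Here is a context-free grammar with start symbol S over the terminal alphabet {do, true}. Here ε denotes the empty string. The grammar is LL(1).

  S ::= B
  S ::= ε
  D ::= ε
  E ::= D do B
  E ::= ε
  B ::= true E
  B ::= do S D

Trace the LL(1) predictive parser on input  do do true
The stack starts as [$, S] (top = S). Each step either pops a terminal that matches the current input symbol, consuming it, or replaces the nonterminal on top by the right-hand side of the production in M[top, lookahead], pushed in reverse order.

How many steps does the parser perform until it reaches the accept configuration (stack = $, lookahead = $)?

12

step 1: stack=$ S  input=do do true $  — expand S ::= B
step 2: stack=$ B  input=do do true $  — expand B ::= do S D
step 3: stack=$ D S do  input=do do true $  — match do
step 4: stack=$ D S  input=do true $  — expand S ::= B
step 5: stack=$ D B  input=do true $  — expand B ::= do S D
step 6: stack=$ D D S do  input=do true $  — match do
step 7: stack=$ D D S  input=true $  — expand S ::= B
step 8: stack=$ D D B  input=true $  — expand B ::= true E
step 9: stack=$ D D E true  input=true $  — match true
step 10: stack=$ D D E  input=$  — expand E ::= ε
step 11: stack=$ D D  input=$  — expand D ::= ε
step 12: stack=$ D  input=$  — expand D ::= ε
Accept reached after 12 steps.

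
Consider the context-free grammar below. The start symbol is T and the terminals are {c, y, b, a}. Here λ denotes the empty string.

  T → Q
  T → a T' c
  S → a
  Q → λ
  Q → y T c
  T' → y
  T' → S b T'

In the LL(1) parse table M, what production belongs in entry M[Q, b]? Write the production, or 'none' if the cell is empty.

none

FIRST(S) = {a}
FIRST(Q) = {λ, y}
FIRST(T) = {λ, a, y}  (via Q)
FIRST(T') = {a, y}  (via S b T')
FOLLOW(T) includes $ since T is the start symbol.
FOLLOW(T): in Q→y T c, T is followed by c with FIRST {c}. Thus FOLLOW(T) = {$, c}.
FOLLOW(Q): in T→Q, the suffix after Q is empty, so FOLLOW(Q) ⊇ FOLLOW(T) = {$, c}. Thus FOLLOW(Q) = {$, c}.
For Q → λ: FIRST(λ) = {λ}, so it goes in M[Q, t] for t ∈ {}; since λ ∈ FIRST, also for every t ∈ FOLLOW(Q) = {$, c}.
For Q → y T c: FIRST(y T c) = {y}, so it goes in M[Q, t] for t ∈ {y}.
None of these place a production in M[Q, b].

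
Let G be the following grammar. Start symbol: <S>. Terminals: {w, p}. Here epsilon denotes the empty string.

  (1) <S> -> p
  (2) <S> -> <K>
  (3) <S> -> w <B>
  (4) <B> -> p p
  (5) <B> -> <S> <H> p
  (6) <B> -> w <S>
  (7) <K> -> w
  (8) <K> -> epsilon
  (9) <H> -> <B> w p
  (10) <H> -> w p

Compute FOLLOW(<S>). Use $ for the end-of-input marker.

FIRST(<K>): from <K>->w we get {w}; from <K>->epsilon we get {epsilon}. So FIRST(<K>) = {epsilon, w}.
FIRST(<S>): from <S>->p we get {p}; from <S>-><K> we get {epsilon, w}; from <S>->w <B> we get {w}. So FIRST(<S>) = {epsilon, p, w}.
FIRST(<B>): from <B>->p p we get {p}; from <B>-><S> <H> p we get {p, w}; from <B>->w <S> we get {w}. So FIRST(<B>) = {p, w}.
FIRST(<H>): from <H>-><B> w p we get {p, w}; from <H>->w p we get {w}. So FIRST(<H>) = {p, w}.
FOLLOW(<S>) includes $ since <S> is the start symbol.
FOLLOW(<H>): in <B>-><S> <H> p, <H> is followed by p with FIRST {p}. Thus FOLLOW(<H>) = {p}.
FOLLOW(<S>): in <B>-><S> <H> p, <S> is followed by <H> p with FIRST {p, w}; in <B>->w <S>, the suffix after <S> is empty, so FOLLOW(<S>) ⊇ FOLLOW(<B>) = {$, p, w}. Thus FOLLOW(<S>) = {$, p, w}.
FOLLOW(<B>): in <S>->w <B>, the suffix after <B> is empty, so FOLLOW(<B>) ⊇ FOLLOW(<S>) = {$, p, w}; in <H>-><B> w p, <B> is followed by w p with FIRST {w}. Thus FOLLOW(<B>) = {$, p, w}.
FOLLOW(<K>): in <S>-><K>, the suffix after <K> is empty, so FOLLOW(<K>) ⊇ FOLLOW(<S>) = {$, p, w}. Thus FOLLOW(<K>) = {$, p, w}.

{$, p, w}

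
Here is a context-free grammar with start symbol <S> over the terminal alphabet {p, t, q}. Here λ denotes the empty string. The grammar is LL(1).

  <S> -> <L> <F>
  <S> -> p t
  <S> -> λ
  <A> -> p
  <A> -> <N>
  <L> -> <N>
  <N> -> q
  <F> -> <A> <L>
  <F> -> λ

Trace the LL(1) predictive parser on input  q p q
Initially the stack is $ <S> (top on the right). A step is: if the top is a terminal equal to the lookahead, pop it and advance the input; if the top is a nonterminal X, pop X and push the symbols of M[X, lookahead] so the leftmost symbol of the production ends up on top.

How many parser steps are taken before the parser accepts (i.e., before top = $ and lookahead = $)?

      Stack      Input    Action
   1  $ <S>      q p q $  expand <S> -> <L> <F>
   2  $ <F> <L>  q p q $  expand <L> -> <N>
   3  $ <F> <N>  q p q $  expand <N> -> q
   4  $ <F> q    q p q $  match q
   5  $ <F>      p q $    expand <F> -> <A> <L>
   6  $ <L> <A>  p q $    expand <A> -> p
   7  $ <L> p    p q $    match p
   8  $ <L>      q $      expand <L> -> <N>
   9  $ <N>      q $      expand <N> -> q
  10  $ q        q $      match q
Accept reached after 10 steps.

10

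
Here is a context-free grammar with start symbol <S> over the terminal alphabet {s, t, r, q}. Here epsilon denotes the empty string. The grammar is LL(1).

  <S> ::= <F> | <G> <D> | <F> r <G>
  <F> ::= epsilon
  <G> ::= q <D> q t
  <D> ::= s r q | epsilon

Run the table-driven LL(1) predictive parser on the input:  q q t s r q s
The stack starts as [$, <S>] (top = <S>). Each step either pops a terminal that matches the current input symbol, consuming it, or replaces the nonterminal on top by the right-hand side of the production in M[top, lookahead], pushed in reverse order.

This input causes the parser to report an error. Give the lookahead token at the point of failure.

step 1: stack=$ <S>  input=q q t s r q s $  — expand <S> ::= <G> <D>
step 2: stack=$ <D> <G>  input=q q t s r q s $  — expand <G> ::= q <D> q t
step 3: stack=$ <D> t q <D> q  input=q q t s r q s $  — match q
step 4: stack=$ <D> t q <D>  input=q t s r q s $  — expand <D> ::= epsilon
step 5: stack=$ <D> t q  input=q t s r q s $  — match q
step 6: stack=$ <D> t  input=t s r q s $  — match t
step 7: stack=$ <D>  input=s r q s $  — expand <D> ::= s r q
step 8: stack=$ q r s  input=s r q s $  — match s
step 9: stack=$ q r  input=r q s $  — match r
step 10: stack=$ q  input=q s $  — match q
step 11: stack=$  input=s $  — error: stack empty but input remains

s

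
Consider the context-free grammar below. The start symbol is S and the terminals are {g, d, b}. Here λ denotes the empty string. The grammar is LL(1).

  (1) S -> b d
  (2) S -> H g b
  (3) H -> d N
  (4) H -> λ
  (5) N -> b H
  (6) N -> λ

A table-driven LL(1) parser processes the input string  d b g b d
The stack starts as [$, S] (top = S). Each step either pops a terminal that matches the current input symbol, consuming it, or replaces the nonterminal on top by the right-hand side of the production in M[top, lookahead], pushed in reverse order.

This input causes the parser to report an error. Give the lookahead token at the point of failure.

step 1: stack=$ S  input=d b g b d $  — expand S -> H g b
step 2: stack=$ b g H  input=d b g b d $  — expand H -> d N
step 3: stack=$ b g N d  input=d b g b d $  — match d
step 4: stack=$ b g N  input=b g b d $  — expand N -> b H
step 5: stack=$ b g H b  input=b g b d $  — match b
step 6: stack=$ b g H  input=g b d $  — expand H -> λ
step 7: stack=$ b g  input=g b d $  — match g
step 8: stack=$ b  input=b d $  — match b
step 9: stack=$  input=d $  — error: stack empty but input remains

d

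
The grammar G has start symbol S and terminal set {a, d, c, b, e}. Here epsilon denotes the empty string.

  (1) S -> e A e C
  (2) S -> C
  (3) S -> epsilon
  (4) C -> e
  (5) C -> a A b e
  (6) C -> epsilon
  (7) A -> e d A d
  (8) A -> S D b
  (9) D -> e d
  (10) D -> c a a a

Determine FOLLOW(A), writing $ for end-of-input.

FIRST(C) = {epsilon, a, e}
FIRST(D) = {c, e}
FIRST(S) = {epsilon, a, e}  (via C)
FIRST(A) = {a, c, e}  (via S D b)
FOLLOW(S) includes $ since S is the start symbol.
FOLLOW(S): in A->S D b, S is followed by D b with FIRST {c, e}. Thus FOLLOW(S) = {$, c, e}.
FOLLOW(C): in S->e A e C, the suffix after C is empty, so FOLLOW(C) ⊇ FOLLOW(S) = {$, c, e}; in S->C, the suffix after C is empty, so FOLLOW(C) ⊇ FOLLOW(S) = {$, c, e}. Thus FOLLOW(C) = {$, c, e}.
FOLLOW(A): in S->e A e C, A is followed by e C with FIRST {e}; in C->a A b e, A is followed by b e with FIRST {b}; in A->e d A d, A is followed by d with FIRST {d}. Thus FOLLOW(A) = {b, d, e}.
FOLLOW(D): in A->S D b, D is followed by b with FIRST {b}. Thus FOLLOW(D) = {b}.

{b, d, e}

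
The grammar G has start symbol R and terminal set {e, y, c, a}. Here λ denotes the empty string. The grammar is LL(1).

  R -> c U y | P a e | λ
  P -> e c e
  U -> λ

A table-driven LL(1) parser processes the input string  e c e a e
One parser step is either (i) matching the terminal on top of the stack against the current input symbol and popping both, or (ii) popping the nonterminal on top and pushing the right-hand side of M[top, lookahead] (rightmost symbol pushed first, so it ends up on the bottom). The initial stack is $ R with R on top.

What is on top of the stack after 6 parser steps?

e

step 1: stack=$ R  input=e c e a e $  — expand R -> P a e
step 2: stack=$ e a P  input=e c e a e $  — expand P -> e c e
step 3: stack=$ e a e c e  input=e c e a e $  — match e
step 4: stack=$ e a e c  input=c e a e $  — match c
step 5: stack=$ e a e  input=e a e $  — match e
step 6: stack=$ e a  input=a e $  — match a
Stack after step 6: $ e (top = e).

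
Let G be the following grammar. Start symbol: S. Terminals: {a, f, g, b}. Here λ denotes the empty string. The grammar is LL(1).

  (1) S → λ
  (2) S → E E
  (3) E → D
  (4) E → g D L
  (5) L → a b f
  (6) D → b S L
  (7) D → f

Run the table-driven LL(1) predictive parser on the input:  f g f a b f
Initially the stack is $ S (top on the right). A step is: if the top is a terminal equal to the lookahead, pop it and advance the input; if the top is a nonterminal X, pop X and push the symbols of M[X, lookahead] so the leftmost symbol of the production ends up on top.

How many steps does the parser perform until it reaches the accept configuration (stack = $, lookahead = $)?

12

step 1: stack=$ S  input=f g f a b f $  — expand S → E E
step 2: stack=$ E E  input=f g f a b f $  — expand E → D
step 3: stack=$ E D  input=f g f a b f $  — expand D → f
step 4: stack=$ E f  input=f g f a b f $  — match f
step 5: stack=$ E  input=g f a b f $  — expand E → g D L
step 6: stack=$ L D g  input=g f a b f $  — match g
step 7: stack=$ L D  input=f a b f $  — expand D → f
step 8: stack=$ L f  input=f a b f $  — match f
step 9: stack=$ L  input=a b f $  — expand L → a b f
step 10: stack=$ f b a  input=a b f $  — match a
step 11: stack=$ f b  input=b f $  — match b
step 12: stack=$ f  input=f $  — match f
Accept reached after 12 steps.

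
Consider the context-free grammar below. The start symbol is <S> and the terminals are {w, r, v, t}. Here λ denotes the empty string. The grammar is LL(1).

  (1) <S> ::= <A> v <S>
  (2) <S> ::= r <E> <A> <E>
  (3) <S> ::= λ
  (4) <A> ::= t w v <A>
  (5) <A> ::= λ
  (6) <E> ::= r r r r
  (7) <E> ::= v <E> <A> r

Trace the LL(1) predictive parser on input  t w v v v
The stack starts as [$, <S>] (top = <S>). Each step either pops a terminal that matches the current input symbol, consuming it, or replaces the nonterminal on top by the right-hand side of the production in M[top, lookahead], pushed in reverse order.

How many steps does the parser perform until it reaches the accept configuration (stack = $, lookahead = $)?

step 1: stack=$ <S>  input=t w v v v $  — expand <S> ::= <A> v <S>
step 2: stack=$ <S> v <A>  input=t w v v v $  — expand <A> ::= t w v <A>
step 3: stack=$ <S> v <A> v w t  input=t w v v v $  — match t
step 4: stack=$ <S> v <A> v w  input=w v v v $  — match w
step 5: stack=$ <S> v <A> v  input=v v v $  — match v
step 6: stack=$ <S> v <A>  input=v v $  — expand <A> ::= λ
step 7: stack=$ <S> v  input=v v $  — match v
step 8: stack=$ <S>  input=v $  — expand <S> ::= <A> v <S>
step 9: stack=$ <S> v <A>  input=v $  — expand <A> ::= λ
step 10: stack=$ <S> v  input=v $  — match v
step 11: stack=$ <S>  input=$  — expand <S> ::= λ
Accept reached after 11 steps.

11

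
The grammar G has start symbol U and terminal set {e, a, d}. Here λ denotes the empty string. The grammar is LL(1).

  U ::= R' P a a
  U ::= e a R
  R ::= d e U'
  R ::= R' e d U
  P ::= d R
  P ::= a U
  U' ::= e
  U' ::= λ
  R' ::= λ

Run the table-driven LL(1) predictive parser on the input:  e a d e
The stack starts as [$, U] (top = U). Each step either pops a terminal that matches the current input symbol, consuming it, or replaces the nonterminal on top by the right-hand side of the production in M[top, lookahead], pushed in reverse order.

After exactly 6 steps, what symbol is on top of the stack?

step 1: stack=$ U  input=e a d e $  — expand U ::= e a R
step 2: stack=$ R a e  input=e a d e $  — match e
step 3: stack=$ R a  input=a d e $  — match a
step 4: stack=$ R  input=d e $  — expand R ::= d e U'
step 5: stack=$ U' e d  input=d e $  — match d
step 6: stack=$ U' e  input=e $  — match e
Stack after step 6: $ U' (top = U').

U'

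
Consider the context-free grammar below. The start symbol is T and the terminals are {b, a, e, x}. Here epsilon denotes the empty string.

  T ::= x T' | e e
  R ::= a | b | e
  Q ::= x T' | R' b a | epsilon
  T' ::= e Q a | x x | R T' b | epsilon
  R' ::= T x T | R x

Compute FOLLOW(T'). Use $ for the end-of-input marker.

FIRST(T): from T::=x T' we get {x}; from T::=e e we get {e}. So FIRST(T) = {e, x}.
FIRST(R): from R::=a we get {a}; from R::=b we get {b}; from R::=e we get {e}. So FIRST(R) = {a, b, e}.
FIRST(T'): from T'::=e Q a we get {e}; from T'::=x x we get {x}; from T'::=R T' b we get {a, b, e}; from T'::=epsilon we get {epsilon}. So FIRST(T') = {epsilon, a, b, e, x}.
FIRST(R'): from R'::=T x T we get {e, x}; from R'::=R x we get {a, b, e}. So FIRST(R') = {a, b, e, x}.
FIRST(Q): from Q::=x T' we get {x}; from Q::=R' b a we get {a, b, e, x}; from Q::=epsilon we get {epsilon}. So FIRST(Q) = {epsilon, a, b, e, x}.
FOLLOW(T) includes $ since T is the start symbol.
FOLLOW(R): in T'::=R T' b, R is followed by T' b with FIRST {a, b, e, x}; in R'::=R x, R is followed by x with FIRST {x}. Thus FOLLOW(R) = {a, b, e, x}.
FOLLOW(Q): in T'::=e Q a, Q is followed by a with FIRST {a}. Thus FOLLOW(Q) = {a}.
FOLLOW(R'): in Q::=R' b a, R' is followed by b a with FIRST {b}. Thus FOLLOW(R') = {b}.
FOLLOW(T): in R'::=T x T (occurrence 1), T is followed by x T with FIRST {x}; in R'::=T x T (occurrence 2), the suffix after T is empty, so FOLLOW(T) ⊇ FOLLOW(R') = {b}. Thus FOLLOW(T) = {$, b, x}.
FOLLOW(T'): in T::=x T', the suffix after T' is empty, so FOLLOW(T') ⊇ FOLLOW(T) = {$, b, x}; in Q::=x T', the suffix after T' is empty, so FOLLOW(T') ⊇ FOLLOW(Q) = {a}; in T'::=R T' b, T' is followed by b with FIRST {b}. Thus FOLLOW(T') = {$, a, b, x}.

{$, a, b, x}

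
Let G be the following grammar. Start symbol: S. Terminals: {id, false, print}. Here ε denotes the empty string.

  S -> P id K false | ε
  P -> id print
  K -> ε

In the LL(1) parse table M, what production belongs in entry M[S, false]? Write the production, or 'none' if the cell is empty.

FIRST(P) = {id}
FIRST(K) = {ε}
FIRST(S) = {ε, id}  (via P id K false)
FOLLOW(S) includes $ since S is the start symbol.
FOLLOW(S): S appears on no right-hand side. Thus FOLLOW(S) = {$}.
For S -> P id K false: FIRST(P id K false) = {id}, so it goes in M[S, t] for t ∈ {id}.
For S -> ε: FIRST(ε) = {ε}, so it goes in M[S, t] for t ∈ {}; since ε ∈ FIRST, also for every t ∈ FOLLOW(S) = {$}.
None of these place a production in M[S, false].

none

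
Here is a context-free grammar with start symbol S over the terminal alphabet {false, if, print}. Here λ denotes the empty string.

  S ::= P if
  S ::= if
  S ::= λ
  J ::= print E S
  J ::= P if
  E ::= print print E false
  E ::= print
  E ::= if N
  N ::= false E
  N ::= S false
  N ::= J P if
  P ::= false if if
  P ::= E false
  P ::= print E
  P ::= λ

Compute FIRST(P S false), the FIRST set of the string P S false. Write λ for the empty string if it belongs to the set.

FIRST(E) = {if, print}
FIRST(P) = {λ, false, if, print}  (via E false)
FIRST(S) = {λ, false, if, print}  (via P if)
FIRST(J) = {false, if, print}  (via P if)
FIRST(N) = {false, if, print}  (via S false, J P if)
FIRST(P S false): take FIRST of each symbol in turn, carrying on past any symbol whose FIRST contains λ; result {false, if, print}.

{false, if, print}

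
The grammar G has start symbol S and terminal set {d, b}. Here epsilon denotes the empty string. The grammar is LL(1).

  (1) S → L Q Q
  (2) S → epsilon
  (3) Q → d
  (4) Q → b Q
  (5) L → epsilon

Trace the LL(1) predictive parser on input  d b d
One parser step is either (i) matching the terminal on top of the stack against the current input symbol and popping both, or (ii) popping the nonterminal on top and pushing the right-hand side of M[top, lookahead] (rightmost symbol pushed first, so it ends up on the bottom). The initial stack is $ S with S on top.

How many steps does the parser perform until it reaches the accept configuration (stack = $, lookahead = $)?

8

     Stack    Input    Action
  1  $ S      d b d $  expand S → L Q Q
  2  $ Q Q L  d b d $  expand L → epsilon
  3  $ Q Q    d b d $  expand Q → d
  4  $ Q d    d b d $  match d
  5  $ Q      b d $    expand Q → b Q
  6  $ Q b    b d $    match b
  7  $ Q      d $      expand Q → d
  8  $ d      d $      match d
Accept reached after 8 steps.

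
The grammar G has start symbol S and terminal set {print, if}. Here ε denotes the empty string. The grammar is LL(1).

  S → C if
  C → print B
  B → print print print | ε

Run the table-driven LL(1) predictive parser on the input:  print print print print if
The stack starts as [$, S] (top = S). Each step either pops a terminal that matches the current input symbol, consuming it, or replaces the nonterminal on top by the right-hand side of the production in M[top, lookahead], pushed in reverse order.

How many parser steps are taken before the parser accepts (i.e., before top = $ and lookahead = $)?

8

step 1: stack=$ S  input=print print print print if $  — expand S → C if
step 2: stack=$ if C  input=print print print print if $  — expand C → print B
step 3: stack=$ if B print  input=print print print print if $  — match print
step 4: stack=$ if B  input=print print print if $  — expand B → print print print
step 5: stack=$ if print print print  input=print print print if $  — match print
step 6: stack=$ if print print  input=print print if $  — match print
step 7: stack=$ if print  input=print if $  — match print
step 8: stack=$ if  input=if $  — match if
Accept reached after 8 steps.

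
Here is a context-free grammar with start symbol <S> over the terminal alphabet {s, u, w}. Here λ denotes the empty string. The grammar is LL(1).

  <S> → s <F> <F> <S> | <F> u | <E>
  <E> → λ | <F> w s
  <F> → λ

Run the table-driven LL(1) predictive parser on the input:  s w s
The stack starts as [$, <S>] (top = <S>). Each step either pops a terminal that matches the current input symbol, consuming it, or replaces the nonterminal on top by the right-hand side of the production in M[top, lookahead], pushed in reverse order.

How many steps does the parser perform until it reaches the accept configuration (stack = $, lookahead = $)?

9

step 1: stack=$ <S>  input=s w s $  — expand <S> → s <F> <F> <S>
step 2: stack=$ <S> <F> <F> s  input=s w s $  — match s
step 3: stack=$ <S> <F> <F>  input=w s $  — expand <F> → λ
step 4: stack=$ <S> <F>  input=w s $  — expand <F> → λ
step 5: stack=$ <S>  input=w s $  — expand <S> → <E>
step 6: stack=$ <E>  input=w s $  — expand <E> → <F> w s
step 7: stack=$ s w <F>  input=w s $  — expand <F> → λ
step 8: stack=$ s w  input=w s $  — match w
step 9: stack=$ s  input=s $  — match s
Accept reached after 9 steps.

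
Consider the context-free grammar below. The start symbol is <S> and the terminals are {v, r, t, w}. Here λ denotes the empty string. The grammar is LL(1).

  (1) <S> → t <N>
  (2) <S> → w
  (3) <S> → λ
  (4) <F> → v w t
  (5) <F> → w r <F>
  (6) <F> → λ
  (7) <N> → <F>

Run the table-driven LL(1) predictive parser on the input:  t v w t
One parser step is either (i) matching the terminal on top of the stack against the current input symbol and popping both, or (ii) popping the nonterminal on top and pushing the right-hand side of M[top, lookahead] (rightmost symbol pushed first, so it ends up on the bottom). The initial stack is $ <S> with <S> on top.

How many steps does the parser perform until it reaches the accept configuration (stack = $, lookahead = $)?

     Stack    Input      Action
  1  $ <S>    t v w t $  expand <S> → t <N>
  2  $ <N> t  t v w t $  match t
  3  $ <N>    v w t $    expand <N> → <F>
  4  $ <F>    v w t $    expand <F> → v w t
  5  $ t w v  v w t $    match v
  6  $ t w    w t $      match w
  7  $ t      t $        match t
Accept reached after 7 steps.

7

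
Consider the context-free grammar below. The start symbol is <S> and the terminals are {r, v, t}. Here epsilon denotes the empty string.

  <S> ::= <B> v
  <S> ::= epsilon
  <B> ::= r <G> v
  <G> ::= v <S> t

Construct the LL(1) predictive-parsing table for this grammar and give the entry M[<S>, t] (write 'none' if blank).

<S> ::= epsilon

FIRST(<B>) = {r}
FIRST(<G>) = {v}
FIRST(<S>) = {epsilon, r}  (via <B> v)
FOLLOW(<S>) includes $ since <S> is the start symbol.
FOLLOW(<S>): in <G>::=v <S> t, <S> is followed by t with FIRST {t}. Thus FOLLOW(<S>) = {$, t}.
For <S> ::= <B> v: FIRST(<B> v) = {r}, so it goes in M[<S>, t] for t ∈ {r}.
For <S> ::= epsilon: FIRST(epsilon) = {epsilon}, so it goes in M[<S>, t] for t ∈ {}; since epsilon ∈ FIRST, also for every t ∈ FOLLOW(<S>) = {$, t}.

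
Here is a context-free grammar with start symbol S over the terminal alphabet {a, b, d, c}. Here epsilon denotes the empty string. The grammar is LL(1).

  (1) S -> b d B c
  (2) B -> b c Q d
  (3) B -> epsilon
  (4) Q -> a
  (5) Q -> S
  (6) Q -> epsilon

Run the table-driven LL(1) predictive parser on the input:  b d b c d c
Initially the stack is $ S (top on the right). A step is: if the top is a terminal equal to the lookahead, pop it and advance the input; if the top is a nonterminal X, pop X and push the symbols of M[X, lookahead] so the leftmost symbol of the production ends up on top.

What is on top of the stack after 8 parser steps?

     Stack        Input          Action
  1  $ S          b d b c d c $  expand S -> b d B c
  2  $ c B d b    b d b c d c $  match b
  3  $ c B d      d b c d c $    match d
  4  $ c B        b c d c $      expand B -> b c Q d
  5  $ c d Q c b  b c d c $      match b
  6  $ c d Q c    c d c $        match c
  7  $ c d Q      d c $          expand Q -> epsilon
  8  $ c d        d c $          match d
Stack after step 8: $ c (top = c).

c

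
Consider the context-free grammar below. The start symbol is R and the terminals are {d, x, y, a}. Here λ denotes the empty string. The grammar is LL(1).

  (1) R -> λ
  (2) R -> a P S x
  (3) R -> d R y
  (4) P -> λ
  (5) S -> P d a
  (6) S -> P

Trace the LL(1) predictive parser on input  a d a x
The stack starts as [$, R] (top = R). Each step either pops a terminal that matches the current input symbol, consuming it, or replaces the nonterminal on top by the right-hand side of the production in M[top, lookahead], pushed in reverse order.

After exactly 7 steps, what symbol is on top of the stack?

x

     Stack      Input      Action
  1  $ R        a d a x $  expand R -> a P S x
  2  $ x S P a  a d a x $  match a
  3  $ x S P    d a x $    expand P -> λ
  4  $ x S      d a x $    expand S -> P d a
  5  $ x a d P  d a x $    expand P -> λ
  6  $ x a d    d a x $    match d
  7  $ x a      a x $      match a
Stack after step 7: $ x (top = x).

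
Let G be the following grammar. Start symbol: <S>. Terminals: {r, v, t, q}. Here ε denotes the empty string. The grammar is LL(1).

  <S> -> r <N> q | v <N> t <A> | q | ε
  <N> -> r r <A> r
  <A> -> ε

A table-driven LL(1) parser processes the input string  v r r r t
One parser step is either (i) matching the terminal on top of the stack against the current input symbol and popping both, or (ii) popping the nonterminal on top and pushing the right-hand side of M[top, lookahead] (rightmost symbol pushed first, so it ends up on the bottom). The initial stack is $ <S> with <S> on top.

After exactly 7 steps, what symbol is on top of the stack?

t

     Stack              Input        Action
  1  $ <S>              v r r r t $  expand <S> -> v <N> t <A>
  2  $ <A> t <N> v      v r r r t $  match v
  3  $ <A> t <N>        r r r t $    expand <N> -> r r <A> r
  4  $ <A> t r <A> r r  r r r t $    match r
  5  $ <A> t r <A> r    r r t $      match r
  6  $ <A> t r <A>      r t $        expand <A> -> ε
  7  $ <A> t r          r t $        match r
Stack after step 7: $ <A> t (top = t).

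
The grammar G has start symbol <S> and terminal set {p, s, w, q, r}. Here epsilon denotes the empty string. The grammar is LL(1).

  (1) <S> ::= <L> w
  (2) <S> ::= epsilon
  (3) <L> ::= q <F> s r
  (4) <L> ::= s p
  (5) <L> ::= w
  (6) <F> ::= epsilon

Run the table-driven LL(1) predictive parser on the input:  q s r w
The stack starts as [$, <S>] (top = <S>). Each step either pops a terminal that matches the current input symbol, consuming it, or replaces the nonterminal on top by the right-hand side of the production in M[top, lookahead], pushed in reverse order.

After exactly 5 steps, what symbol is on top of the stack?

     Stack          Input      Action
  1  $ <S>          q s r w $  expand <S> ::= <L> w
  2  $ w <L>        q s r w $  expand <L> ::= q <F> s r
  3  $ w r s <F> q  q s r w $  match q
  4  $ w r s <F>    s r w $    expand <F> ::= epsilon
  5  $ w r s        s r w $    match s
Stack after step 5: $ w r (top = r).

r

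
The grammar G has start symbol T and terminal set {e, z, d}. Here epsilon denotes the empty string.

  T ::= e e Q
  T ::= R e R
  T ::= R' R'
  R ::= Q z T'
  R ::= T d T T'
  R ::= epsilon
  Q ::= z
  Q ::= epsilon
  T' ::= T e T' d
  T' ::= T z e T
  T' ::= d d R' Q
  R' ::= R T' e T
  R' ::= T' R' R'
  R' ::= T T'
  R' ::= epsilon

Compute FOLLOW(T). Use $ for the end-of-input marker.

FIRST(Q): from Q::=z we get {z}; from Q::=epsilon we get {epsilon}. So FIRST(Q) = {epsilon, z}.
FIRST(T): from T::=e e Q we get {e}; from T::=R e R we get {d, e, z}; from T::=R' R' we get {epsilon, d, e, z}. So FIRST(T) = {epsilon, d, e, z}.
FIRST(R): from R::=Q z T' we get {z}; from R::=T d T T' we get {d, e, z}; from R::=epsilon we get {epsilon}. So FIRST(R) = {epsilon, d, e, z}.
FIRST(T'): from T'::=T e T' d we get {d, e, z}; from T'::=T z e T we get {d, e, z}; from T'::=d d R' Q we get {d}. So FIRST(T') = {d, e, z}.
FIRST(R'): from R'::=R T' e T we get {d, e, z}; from R'::=T' R' R' we get {d, e, z}; from R'::=T T' we get {d, e, z}; from R'::=epsilon we get {epsilon}. So FIRST(R') = {epsilon, d, e, z}.
FOLLOW(T) includes $ since T is the start symbol.
FOLLOW(T): in R::=T d T T' (occurrence 1), T is followed by d T T' with FIRST {d}; in R::=T d T T' (occurrence 2), T is followed by T' with FIRST {d, e, z}; in T'::=T e T' d, T is followed by e T' d with FIRST {e}; in T'::=T z e T (occurrence 1), T is followed by z e T with FIRST {z}; in T'::=T z e T (occurrence 2), the suffix after T is empty, so FOLLOW(T) ⊇ FOLLOW(T') = {$, d, e, z}; in R'::=R T' e T, the suffix after T is empty, so FOLLOW(T) ⊇ FOLLOW(R') = {$, d, e, z}; in R'::=T T', T is followed by T' with FIRST {d, e, z}. Thus FOLLOW(T) = {$, d, e, z}.
FOLLOW(R): in T::=R e R (occurrence 1), R is followed by e R with FIRST {e}; in T::=R e R (occurrence 2), the suffix after R is empty, so FOLLOW(R) ⊇ FOLLOW(T) = {$, d, e, z}; in R'::=R T' e T, R is followed by T' e T with FIRST {d, e, z}. Thus FOLLOW(R) = {$, d, e, z}.
FOLLOW(Q): in T::=e e Q, the suffix after Q is empty, so FOLLOW(Q) ⊇ FOLLOW(T) = {$, d, e, z}; in R::=Q z T', Q is followed by z T' with FIRST {z}; in T'::=d d R' Q, the suffix after Q is empty, so FOLLOW(Q) ⊇ FOLLOW(T') = {$, d, e, z}. Thus FOLLOW(Q) = {$, d, e, z}.
FOLLOW(T'): in R::=Q z T', the suffix after T' is empty, so FOLLOW(T') ⊇ FOLLOW(R) = {$, d, e, z}; in R::=T d T T', the suffix after T' is empty, so FOLLOW(T') ⊇ FOLLOW(R) = {$, d, e, z}; in T'::=T e T' d, T' is followed by d with FIRST {d}; in R'::=R T' e T, T' is followed by e T with FIRST {e}; in R'::=T' R' R', T' is followed by R' R' with FIRST {epsilon, d, e, z}; in R'::=T' R' R', the suffix after T' is nullable, so FOLLOW(T') ⊇ FOLLOW(R') = {$, d, e, z}; in R'::=T T', the suffix after T' is empty, so FOLLOW(T') ⊇ FOLLOW(R') = {$, d, e, z}. Thus FOLLOW(T') = {$, d, e, z}.
FOLLOW(R'): in T::=R' R' (occurrence 1), R' is followed by R' with FIRST {epsilon, d, e, z}; in T::=R' R' (occurrence 1), the suffix after R' is nullable, so FOLLOW(R') ⊇ FOLLOW(T) = {$, d, e, z}; in T::=R' R' (occurrence 2), the suffix after R' is empty, so FOLLOW(R') ⊇ FOLLOW(T) = {$, d, e, z}; in T'::=d d R' Q, R' is followed by Q with FIRST {epsilon, z}; in T'::=d d R' Q, the suffix after R' is nullable, so FOLLOW(R') ⊇ FOLLOW(T') = {$, d, e, z}; in R'::=T' R' R' (occurrence 1), R' is followed by R' with FIRST {epsilon, d, e, z}; in R'::=T' R' R' (occurrence 1), the suffix after R' is nullable (adds nothing new); in R'::=T' R' R' (occurrence 2), the suffix after R' is empty (adds nothing new). Thus FOLLOW(R') = {$, d, e, z}.

{$, d, e, z}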